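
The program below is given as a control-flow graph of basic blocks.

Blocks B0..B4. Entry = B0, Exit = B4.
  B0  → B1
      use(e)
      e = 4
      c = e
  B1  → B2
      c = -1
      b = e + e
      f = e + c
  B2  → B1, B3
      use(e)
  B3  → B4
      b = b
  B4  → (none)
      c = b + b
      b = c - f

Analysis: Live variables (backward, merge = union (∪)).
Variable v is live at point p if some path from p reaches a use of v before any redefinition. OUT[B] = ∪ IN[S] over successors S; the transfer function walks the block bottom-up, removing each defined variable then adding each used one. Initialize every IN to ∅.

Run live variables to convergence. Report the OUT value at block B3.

Per-block solution:
  B0:   IN={e}   OUT={e}
  B1:   IN={e}   OUT={b, e, f}
  B2:   IN={b, e, f}   OUT={b, e, f}
  B3:   IN={b, f}   OUT={b, f}
  B4:   IN={b, f}   OUT={}

Merge at B3: OUT[B3] = IN[B4] = {b, f}

Answer: {b, f}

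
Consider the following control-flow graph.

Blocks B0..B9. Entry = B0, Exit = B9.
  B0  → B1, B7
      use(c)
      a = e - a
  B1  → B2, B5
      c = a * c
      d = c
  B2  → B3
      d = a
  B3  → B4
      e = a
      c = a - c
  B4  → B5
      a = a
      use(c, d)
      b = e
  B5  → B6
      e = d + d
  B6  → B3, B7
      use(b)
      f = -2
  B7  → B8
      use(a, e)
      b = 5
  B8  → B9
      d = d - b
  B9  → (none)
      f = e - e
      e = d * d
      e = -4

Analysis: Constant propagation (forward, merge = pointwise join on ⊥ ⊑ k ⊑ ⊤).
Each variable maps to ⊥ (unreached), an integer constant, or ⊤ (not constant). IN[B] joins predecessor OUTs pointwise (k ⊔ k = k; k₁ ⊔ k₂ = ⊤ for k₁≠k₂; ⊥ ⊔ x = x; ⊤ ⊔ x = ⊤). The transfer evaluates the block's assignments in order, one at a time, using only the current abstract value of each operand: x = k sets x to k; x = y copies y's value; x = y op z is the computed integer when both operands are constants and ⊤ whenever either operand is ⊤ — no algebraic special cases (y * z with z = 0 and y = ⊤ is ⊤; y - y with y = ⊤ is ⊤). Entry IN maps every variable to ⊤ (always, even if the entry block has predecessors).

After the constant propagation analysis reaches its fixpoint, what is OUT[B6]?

Converged values:
  B0: | IN=(all ⊤) | OUT=(all ⊤)
  B1: | IN=(all ⊤) | OUT=(all ⊤)
  B2: | IN=(all ⊤) | OUT=(all ⊤)
  B3: | IN=(all ⊤) | OUT=(all ⊤)
  B4: | IN=(all ⊤) | OUT=(all ⊤)
  B5: | IN=(all ⊤) | OUT=(all ⊤)
  B6: | IN=(all ⊤) | OUT={f:-2; rest ⊤}
  B7: | IN=(all ⊤) | OUT={b:5; rest ⊤}
  B8: | IN={b:5; rest ⊤} | OUT={b:5; rest ⊤}
  B9: | IN={b:5; rest ⊤} | OUT={b:5, e:-4; rest ⊤}

Merge at B6: IN[B6] = OUT[B5] = {a: ⊤, b: ⊤, c: ⊤, d: ⊤, e: ⊤, f: ⊤}
Applying B6's transfer function to that IN value gives OUT[B6] (row B6 above).

Answer: {a: ⊤, b: ⊤, c: ⊤, d: ⊤, e: ⊤, f: -2}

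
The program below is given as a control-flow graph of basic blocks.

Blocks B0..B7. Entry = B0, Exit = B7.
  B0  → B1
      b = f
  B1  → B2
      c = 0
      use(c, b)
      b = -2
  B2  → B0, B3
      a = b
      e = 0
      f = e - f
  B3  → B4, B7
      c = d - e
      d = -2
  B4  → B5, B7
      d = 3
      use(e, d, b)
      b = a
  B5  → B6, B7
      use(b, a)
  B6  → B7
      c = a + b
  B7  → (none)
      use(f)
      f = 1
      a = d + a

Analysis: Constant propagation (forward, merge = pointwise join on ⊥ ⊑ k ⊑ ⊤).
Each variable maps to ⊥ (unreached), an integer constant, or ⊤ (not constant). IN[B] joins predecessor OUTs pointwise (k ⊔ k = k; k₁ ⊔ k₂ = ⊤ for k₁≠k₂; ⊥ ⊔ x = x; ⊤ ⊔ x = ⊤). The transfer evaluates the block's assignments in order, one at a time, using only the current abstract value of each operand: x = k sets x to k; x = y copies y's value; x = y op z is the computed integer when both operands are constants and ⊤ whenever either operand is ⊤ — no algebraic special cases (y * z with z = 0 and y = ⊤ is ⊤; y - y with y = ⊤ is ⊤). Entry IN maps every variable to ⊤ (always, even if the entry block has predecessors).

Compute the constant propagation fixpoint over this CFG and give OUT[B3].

Answer: {a: -2, b: -2, c: ⊤, d: -2, e: 0, f: ⊤}

Working:
Fixpoint table:
  B0: | IN=(all ⊤) | OUT=(all ⊤)
  B1: | IN=(all ⊤) | OUT={b:-2, c:0; rest ⊤}
  B2: | IN={b:-2, c:0; rest ⊤} | OUT={a:-2, b:-2, c:0, e:0; rest ⊤}
  B3: | IN={a:-2, b:-2, c:0, e:0; rest ⊤} | OUT={a:-2, b:-2, d:-2, e:0; rest ⊤}
  B4: | IN={a:-2, b:-2, d:-2, e:0; rest ⊤} | OUT={a:-2, b:-2, d:3, e:0; rest ⊤}
  B5: | IN={a:-2, b:-2, d:3, e:0; rest ⊤} | OUT={a:-2, b:-2, d:3, e:0; rest ⊤}
  B6: | IN={a:-2, b:-2, d:3, e:0; rest ⊤} | OUT={a:-2, b:-2, c:-4, d:3, e:0; rest ⊤}
  B7: | IN={a:-2, b:-2, e:0; rest ⊤} | OUT={b:-2, e:0, f:1; rest ⊤}

Merge at B3: IN[B3] = OUT[B2] = {a: -2, b: -2, c: 0, d: ⊤, e: 0, f: ⊤}
Applying B3's transfer function to that IN value gives OUT[B3] (row B3 above).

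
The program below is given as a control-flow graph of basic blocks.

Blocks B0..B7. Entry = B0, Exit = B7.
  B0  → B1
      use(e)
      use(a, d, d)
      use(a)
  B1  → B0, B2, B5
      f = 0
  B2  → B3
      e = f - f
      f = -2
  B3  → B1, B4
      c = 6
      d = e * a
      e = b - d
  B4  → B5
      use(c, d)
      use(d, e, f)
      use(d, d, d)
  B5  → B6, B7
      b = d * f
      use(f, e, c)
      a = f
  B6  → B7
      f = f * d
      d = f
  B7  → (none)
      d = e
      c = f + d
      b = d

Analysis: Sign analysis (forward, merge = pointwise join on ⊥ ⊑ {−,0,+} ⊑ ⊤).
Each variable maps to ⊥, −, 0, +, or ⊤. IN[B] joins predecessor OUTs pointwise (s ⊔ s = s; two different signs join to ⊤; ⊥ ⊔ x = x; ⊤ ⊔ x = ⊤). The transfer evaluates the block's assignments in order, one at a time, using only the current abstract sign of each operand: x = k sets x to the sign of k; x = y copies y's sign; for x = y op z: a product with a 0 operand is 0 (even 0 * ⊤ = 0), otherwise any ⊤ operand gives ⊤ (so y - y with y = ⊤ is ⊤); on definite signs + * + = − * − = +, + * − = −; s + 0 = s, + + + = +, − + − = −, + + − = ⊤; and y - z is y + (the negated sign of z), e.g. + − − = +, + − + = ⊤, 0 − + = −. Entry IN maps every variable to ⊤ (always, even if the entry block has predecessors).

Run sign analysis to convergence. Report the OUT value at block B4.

Answer: {a: ⊤, b: ⊤, c: +, d: 0, e: ⊤, f: -}

Trace:
Per-block solution:
  B0: | IN=(all ⊤) | OUT=(all ⊤)
  B1: | IN=(all ⊤) | OUT={f:0; rest ⊤}
  B2: | IN={f:0; rest ⊤} | OUT={e:0, f:-; rest ⊤}
  B3: | IN={e:0, f:-; rest ⊤} | OUT={c:+, d:0, f:-; rest ⊤}
  B4: | IN={c:+, d:0, f:-; rest ⊤} | OUT={c:+, d:0, f:-; rest ⊤}
  B5: | IN=(all ⊤) | OUT=(all ⊤)
  B6: | IN=(all ⊤) | OUT=(all ⊤)
  B7: | IN=(all ⊤) | OUT=(all ⊤)

Merge at B4: IN[B4] = OUT[B3] = {a: ⊤, b: ⊤, c: +, d: 0, e: ⊤, f: -}
Applying B4's transfer function to that IN value gives OUT[B4] (row B4 above).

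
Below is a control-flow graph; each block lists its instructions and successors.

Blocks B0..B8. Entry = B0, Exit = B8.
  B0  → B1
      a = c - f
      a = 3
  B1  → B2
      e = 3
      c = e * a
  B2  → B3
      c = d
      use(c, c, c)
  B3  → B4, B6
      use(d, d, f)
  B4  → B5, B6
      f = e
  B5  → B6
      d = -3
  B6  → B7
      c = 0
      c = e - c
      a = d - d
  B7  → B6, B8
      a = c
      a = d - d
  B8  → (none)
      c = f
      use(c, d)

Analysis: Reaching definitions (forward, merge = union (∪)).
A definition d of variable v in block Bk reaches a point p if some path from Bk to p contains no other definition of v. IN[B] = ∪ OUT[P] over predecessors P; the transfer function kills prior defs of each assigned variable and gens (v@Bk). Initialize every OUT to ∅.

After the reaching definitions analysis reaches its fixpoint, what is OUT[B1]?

Per-block solution:
  B0: | IN={} | OUT={a@B0}
  B1: | IN={a@B0} | OUT={a@B0, c@B1, e@B1}
  B2: | IN={a@B0, c@B1, e@B1} | OUT={a@B0, c@B2, e@B1}
  B3: | IN={a@B0, c@B2, e@B1} | OUT={a@B0, c@B2, e@B1}
  B4: | IN={a@B0, c@B2, e@B1} | OUT={a@B0, c@B2, e@B1, f@B4}
  B5: | IN={a@B0, c@B2, e@B1, f@B4} | OUT={a@B0, c@B2, d@B5, e@B1, f@B4}
  B6: | IN={a@B0, a@B7, c@B2, c@B6, d@B5, e@B1, f@B4} | OUT={a@B6, c@B6, d@B5, e@B1, f@B4}
  B7: | IN={a@B6, c@B6, d@B5, e@B1, f@B4} | OUT={a@B7, c@B6, d@B5, e@B1, f@B4}
  B8: | IN={a@B7, c@B6, d@B5, e@B1, f@B4} | OUT={a@B7, c@B8, d@B5, e@B1, f@B4}

Merge at B1: IN[B1] = OUT[B0] = {a@B0}
Applying B1's transfer function to that IN value gives OUT[B1] (row B1 above).

Answer: {a@B0, c@B1, e@B1}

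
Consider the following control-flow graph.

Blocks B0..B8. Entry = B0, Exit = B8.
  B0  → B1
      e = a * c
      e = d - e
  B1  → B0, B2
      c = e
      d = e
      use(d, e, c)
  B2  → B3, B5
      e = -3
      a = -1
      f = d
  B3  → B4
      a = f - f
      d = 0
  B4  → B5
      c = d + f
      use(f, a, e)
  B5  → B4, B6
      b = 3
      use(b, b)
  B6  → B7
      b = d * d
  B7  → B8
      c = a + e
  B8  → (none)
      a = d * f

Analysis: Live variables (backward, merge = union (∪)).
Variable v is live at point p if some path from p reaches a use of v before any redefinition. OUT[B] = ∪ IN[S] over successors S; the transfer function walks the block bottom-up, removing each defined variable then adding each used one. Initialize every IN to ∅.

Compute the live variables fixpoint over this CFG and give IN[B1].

Converged values:
  B0: | IN={a, c, d} | OUT={a, e}
  B1: | IN={a, e} | OUT={a, c, d}
  B2: | IN={d} | OUT={a, d, e, f}
  B3: | IN={e, f} | OUT={a, d, e, f}
  B4: | IN={a, d, e, f} | OUT={a, d, e, f}
  B5: | IN={a, d, e, f} | OUT={a, d, e, f}
  B6: | IN={a, d, e, f} | OUT={a, d, e, f}
  B7: | IN={a, d, e, f} | OUT={d, f}
  B8: | IN={d, f} | OUT={}

Merge at B1: OUT[B1] = IN[B0] ⊔ IN[B2] = {a, c, d}
Applying B1's transfer function to that OUT value gives IN[B1] (row B1 above).

Answer: {a, e}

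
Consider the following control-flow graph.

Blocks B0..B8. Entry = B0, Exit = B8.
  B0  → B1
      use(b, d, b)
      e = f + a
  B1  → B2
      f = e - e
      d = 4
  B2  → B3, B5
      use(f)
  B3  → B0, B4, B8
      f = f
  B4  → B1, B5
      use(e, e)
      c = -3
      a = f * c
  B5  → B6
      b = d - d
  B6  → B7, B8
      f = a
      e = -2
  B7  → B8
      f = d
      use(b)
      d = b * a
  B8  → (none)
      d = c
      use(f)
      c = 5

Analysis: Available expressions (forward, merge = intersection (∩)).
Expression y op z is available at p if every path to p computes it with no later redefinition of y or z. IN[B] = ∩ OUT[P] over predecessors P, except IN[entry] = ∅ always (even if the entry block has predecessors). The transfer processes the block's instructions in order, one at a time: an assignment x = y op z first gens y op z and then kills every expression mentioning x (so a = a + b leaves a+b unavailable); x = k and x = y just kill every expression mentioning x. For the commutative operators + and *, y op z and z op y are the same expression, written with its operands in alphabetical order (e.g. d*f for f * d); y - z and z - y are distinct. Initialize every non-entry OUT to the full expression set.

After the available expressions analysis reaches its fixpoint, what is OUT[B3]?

Per-block solution:
  B0:   IN={}   OUT={a+f}
  B1:   IN={}   OUT={e-e}
  B2:   IN={e-e}   OUT={e-e}
  B3:   IN={e-e}   OUT={e-e}
  B4:   IN={e-e}   OUT={c*f, e-e}
  B5:   IN={e-e}   OUT={d-d, e-e}
  B6:   IN={d-d, e-e}   OUT={d-d}
  B7:   IN={d-d}   OUT={a*b}
  B8:   IN={}   OUT={}

Merge at B3: IN[B3] = OUT[B2] = {e-e}
Applying B3's transfer function to that IN value gives OUT[B3] (row B3 above).

Answer: {e-e}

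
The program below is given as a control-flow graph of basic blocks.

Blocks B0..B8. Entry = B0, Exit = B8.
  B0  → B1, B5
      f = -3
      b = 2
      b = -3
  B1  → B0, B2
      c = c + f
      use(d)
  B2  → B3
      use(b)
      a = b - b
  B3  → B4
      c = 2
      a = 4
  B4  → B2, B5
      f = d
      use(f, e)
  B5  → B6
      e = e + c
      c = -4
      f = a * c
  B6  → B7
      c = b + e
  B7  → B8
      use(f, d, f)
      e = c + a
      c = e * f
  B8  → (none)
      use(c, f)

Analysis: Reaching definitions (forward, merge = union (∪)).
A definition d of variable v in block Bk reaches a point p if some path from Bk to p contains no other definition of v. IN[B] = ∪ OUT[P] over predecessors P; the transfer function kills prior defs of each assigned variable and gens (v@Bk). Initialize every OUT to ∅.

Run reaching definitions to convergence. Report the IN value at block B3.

Answer: {a@B2, b@B0, c@B1, c@B3, f@B0, f@B4}

Working:
Fixpoint table:
  B0:   IN={b@B0, c@B1, f@B0}   OUT={b@B0, c@B1, f@B0}
  B1:   IN={b@B0, c@B1, f@B0}   OUT={b@B0, c@B1, f@B0}
  B2:   IN={a@B3, b@B0, c@B1, c@B3, f@B0, f@B4}   OUT={a@B2, b@B0, c@B1, c@B3, f@B0, f@B4}
  B3:   IN={a@B2, b@B0, c@B1, c@B3, f@B0, f@B4}   OUT={a@B3, b@B0, c@B3, f@B0, f@B4}
  B4:   IN={a@B3, b@B0, c@B3, f@B0, f@B4}   OUT={a@B3, b@B0, c@B3, f@B4}
  B5:   IN={a@B3, b@B0, c@B1, c@B3, f@B0, f@B4}   OUT={a@B3, b@B0, c@B5, e@B5, f@B5}
  B6:   IN={a@B3, b@B0, c@B5, e@B5, f@B5}   OUT={a@B3, b@B0, c@B6, e@B5, f@B5}
  B7:   IN={a@B3, b@B0, c@B6, e@B5, f@B5}   OUT={a@B3, b@B0, c@B7, e@B7, f@B5}
  B8:   IN={a@B3, b@B0, c@B7, e@B7, f@B5}   OUT={a@B3, b@B0, c@B7, e@B7, f@B5}

Merge at B3: IN[B3] = OUT[B2] = {a@B2, b@B0, c@B1, c@B3, f@B0, f@B4}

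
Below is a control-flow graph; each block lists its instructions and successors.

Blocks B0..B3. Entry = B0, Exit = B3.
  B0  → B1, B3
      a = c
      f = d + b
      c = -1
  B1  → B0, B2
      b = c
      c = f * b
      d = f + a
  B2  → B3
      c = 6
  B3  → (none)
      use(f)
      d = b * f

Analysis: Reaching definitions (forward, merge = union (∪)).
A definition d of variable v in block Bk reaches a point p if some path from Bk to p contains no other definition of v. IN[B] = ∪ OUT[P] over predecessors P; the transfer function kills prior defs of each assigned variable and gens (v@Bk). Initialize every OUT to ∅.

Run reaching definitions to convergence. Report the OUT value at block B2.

Answer: {a@B0, b@B1, c@B2, d@B1, f@B0}

Derivation:
Converged values:
  B0:   IN={a@B0, b@B1, c@B1, d@B1, f@B0}   OUT={a@B0, b@B1, c@B0, d@B1, f@B0}
  B1:   IN={a@B0, b@B1, c@B0, d@B1, f@B0}   OUT={a@B0, b@B1, c@B1, d@B1, f@B0}
  B2:   IN={a@B0, b@B1, c@B1, d@B1, f@B0}   OUT={a@B0, b@B1, c@B2, d@B1, f@B0}
  B3:   IN={a@B0, b@B1, c@B0, c@B2, d@B1, f@B0}   OUT={a@B0, b@B1, c@B0, c@B2, d@B3, f@B0}

Merge at B2: IN[B2] = OUT[B1] = {a@B0, b@B1, c@B1, d@B1, f@B0}
Applying B2's transfer function to that IN value gives OUT[B2] (row B2 above).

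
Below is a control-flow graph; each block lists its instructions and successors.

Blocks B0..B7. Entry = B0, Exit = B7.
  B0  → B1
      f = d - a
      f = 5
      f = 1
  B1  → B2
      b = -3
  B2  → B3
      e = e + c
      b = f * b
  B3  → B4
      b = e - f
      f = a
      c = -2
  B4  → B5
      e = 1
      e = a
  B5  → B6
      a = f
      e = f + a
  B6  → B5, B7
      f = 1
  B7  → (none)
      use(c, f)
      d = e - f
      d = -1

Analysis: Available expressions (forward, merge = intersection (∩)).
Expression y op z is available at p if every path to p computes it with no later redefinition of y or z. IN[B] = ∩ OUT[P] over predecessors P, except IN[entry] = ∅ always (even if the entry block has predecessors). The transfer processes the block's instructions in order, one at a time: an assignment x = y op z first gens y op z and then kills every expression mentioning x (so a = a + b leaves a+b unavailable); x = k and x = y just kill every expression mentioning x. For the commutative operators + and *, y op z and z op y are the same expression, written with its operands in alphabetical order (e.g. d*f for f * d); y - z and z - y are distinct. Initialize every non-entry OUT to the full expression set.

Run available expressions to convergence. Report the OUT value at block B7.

Answer: {e-f}

Working:
Fixpoint table:
  B0:   IN={}   OUT={d-a}
  B1:   IN={d-a}   OUT={d-a}
  B2:   IN={d-a}   OUT={d-a}
  B3:   IN={d-a}   OUT={d-a}
  B4:   IN={d-a}   OUT={d-a}
  B5:   IN={}   OUT={a+f}
  B6:   IN={a+f}   OUT={}
  B7:   IN={}   OUT={e-f}

Merge at B7: IN[B7] = OUT[B6] = {}
Applying B7's transfer function to that IN value gives OUT[B7] (row B7 above).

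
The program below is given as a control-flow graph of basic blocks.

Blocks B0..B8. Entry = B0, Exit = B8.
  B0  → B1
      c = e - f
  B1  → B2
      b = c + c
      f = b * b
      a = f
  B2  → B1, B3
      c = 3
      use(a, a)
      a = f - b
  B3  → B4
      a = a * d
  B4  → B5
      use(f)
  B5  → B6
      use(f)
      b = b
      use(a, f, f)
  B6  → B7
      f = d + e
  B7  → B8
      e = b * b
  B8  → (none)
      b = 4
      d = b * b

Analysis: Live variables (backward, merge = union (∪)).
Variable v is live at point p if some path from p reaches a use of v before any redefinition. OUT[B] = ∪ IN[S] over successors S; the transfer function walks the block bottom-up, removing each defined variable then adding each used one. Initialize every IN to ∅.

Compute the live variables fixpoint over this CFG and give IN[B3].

Answer: {a, b, d, e, f}

Derivation:
Fixpoint table:
  B0:  IN={d, e, f}  OUT={c, d, e}
  B1:  IN={c, d, e}  OUT={a, b, d, e, f}
  B2:  IN={a, b, d, e, f}  OUT={a, b, c, d, e, f}
  B3:  IN={a, b, d, e, f}  OUT={a, b, d, e, f}
  B4:  IN={a, b, d, e, f}  OUT={a, b, d, e, f}
  B5:  IN={a, b, d, e, f}  OUT={b, d, e}
  B6:  IN={b, d, e}  OUT={b}
  B7:  IN={b}  OUT={}
  B8:  IN={}  OUT={}

Merge at B3: OUT[B3] = IN[B4] = {a, b, d, e, f}
Applying B3's transfer function to that OUT value gives IN[B3] (row B3 above).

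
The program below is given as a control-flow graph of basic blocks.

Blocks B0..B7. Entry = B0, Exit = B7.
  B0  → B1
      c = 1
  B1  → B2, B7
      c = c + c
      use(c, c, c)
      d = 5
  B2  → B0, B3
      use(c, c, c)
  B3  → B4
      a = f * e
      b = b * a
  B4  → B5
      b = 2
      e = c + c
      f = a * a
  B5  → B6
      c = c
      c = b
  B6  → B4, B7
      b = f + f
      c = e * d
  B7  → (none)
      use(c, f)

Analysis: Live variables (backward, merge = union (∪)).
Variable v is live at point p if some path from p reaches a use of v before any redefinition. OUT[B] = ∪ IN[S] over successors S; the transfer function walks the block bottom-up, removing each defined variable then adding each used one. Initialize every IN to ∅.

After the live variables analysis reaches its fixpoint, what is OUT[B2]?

Answer: {b, c, d, e, f}

Working:
Fixpoint table:
  B0:   IN={b, e, f}   OUT={b, c, e, f}
  B1:   IN={b, c, e, f}   OUT={b, c, d, e, f}
  B2:   IN={b, c, d, e, f}   OUT={b, c, d, e, f}
  B3:   IN={b, c, d, e, f}   OUT={a, c, d}
  B4:   IN={a, c, d}   OUT={a, b, c, d, e, f}
  B5:   IN={a, b, c, d, e, f}   OUT={a, d, e, f}
  B6:   IN={a, d, e, f}   OUT={a, c, d, f}
  B7:   IN={c, f}   OUT={}

Merge at B2: OUT[B2] = IN[B0] ⊔ IN[B3] = {b, c, d, e, f}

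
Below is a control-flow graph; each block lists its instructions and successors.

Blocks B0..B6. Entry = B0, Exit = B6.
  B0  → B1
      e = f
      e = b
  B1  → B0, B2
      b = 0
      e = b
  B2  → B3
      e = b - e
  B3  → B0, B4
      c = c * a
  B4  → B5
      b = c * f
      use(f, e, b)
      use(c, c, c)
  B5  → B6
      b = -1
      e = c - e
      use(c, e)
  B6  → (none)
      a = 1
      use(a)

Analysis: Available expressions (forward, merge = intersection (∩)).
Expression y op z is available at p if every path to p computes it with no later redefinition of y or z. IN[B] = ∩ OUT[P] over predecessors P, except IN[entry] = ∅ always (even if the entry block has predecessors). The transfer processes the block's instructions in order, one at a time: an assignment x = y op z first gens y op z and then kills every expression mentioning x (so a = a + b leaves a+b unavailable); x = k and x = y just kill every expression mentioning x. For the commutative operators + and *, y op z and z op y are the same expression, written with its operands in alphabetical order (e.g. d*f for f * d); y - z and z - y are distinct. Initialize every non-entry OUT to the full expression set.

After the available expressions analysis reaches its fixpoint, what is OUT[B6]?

Answer: {c*f}

Working:
Converged values:
  B0: | IN={} | OUT={}
  B1: | IN={} | OUT={}
  B2: | IN={} | OUT={}
  B3: | IN={} | OUT={}
  B4: | IN={} | OUT={c*f}
  B5: | IN={c*f} | OUT={c*f}
  B6: | IN={c*f} | OUT={c*f}

Merge at B6: IN[B6] = OUT[B5] = {c*f}
Applying B6's transfer function to that IN value gives OUT[B6] (row B6 above).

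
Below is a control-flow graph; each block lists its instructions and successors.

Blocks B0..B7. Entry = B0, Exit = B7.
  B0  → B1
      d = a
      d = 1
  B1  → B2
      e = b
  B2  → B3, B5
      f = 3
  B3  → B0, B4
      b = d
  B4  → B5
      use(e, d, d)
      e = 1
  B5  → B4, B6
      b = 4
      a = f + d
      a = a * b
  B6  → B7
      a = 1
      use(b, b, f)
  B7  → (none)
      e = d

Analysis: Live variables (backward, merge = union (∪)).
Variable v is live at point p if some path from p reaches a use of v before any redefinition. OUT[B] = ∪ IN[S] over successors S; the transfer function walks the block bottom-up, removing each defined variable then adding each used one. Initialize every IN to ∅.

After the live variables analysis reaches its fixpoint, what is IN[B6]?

Per-block solution:
  B0: | IN={a, b} | OUT={a, b, d}
  B1: | IN={a, b, d} | OUT={a, d, e}
  B2: | IN={a, d, e} | OUT={a, d, e, f}
  B3: | IN={a, d, e, f} | OUT={a, b, d, e, f}
  B4: | IN={d, e, f} | OUT={d, e, f}
  B5: | IN={d, e, f} | OUT={b, d, e, f}
  B6: | IN={b, d, f} | OUT={d}
  B7: | IN={d} | OUT={}

Merge at B6: OUT[B6] = IN[B7] = {d}
Applying B6's transfer function to that OUT value gives IN[B6] (row B6 above).

Answer: {b, d, f}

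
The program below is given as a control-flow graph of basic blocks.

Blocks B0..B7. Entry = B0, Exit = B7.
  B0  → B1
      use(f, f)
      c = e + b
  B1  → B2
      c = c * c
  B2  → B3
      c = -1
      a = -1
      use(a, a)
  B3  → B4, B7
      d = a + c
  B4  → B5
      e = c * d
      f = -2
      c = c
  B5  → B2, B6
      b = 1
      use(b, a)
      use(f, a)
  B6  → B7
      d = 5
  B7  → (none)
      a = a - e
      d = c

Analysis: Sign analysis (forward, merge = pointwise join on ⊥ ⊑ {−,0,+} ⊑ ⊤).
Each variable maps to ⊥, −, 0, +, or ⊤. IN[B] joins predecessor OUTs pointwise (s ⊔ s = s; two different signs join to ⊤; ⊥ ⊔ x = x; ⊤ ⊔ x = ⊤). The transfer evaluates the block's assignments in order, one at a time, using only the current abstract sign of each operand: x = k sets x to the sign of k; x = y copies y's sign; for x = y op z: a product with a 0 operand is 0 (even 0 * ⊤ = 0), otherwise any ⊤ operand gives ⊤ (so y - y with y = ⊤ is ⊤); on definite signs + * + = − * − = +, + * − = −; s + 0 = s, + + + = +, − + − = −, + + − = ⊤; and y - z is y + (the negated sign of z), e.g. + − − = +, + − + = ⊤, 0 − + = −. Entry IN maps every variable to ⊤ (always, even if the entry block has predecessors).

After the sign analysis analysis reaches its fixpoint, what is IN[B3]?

Answer: {a: -, b: ⊤, c: -, d: ⊤, e: ⊤, f: ⊤}

Derivation:
Converged values:
  B0:  IN=(all ⊤)  OUT=(all ⊤)
  B1:  IN=(all ⊤)  OUT=(all ⊤)
  B2:  IN=(all ⊤)  OUT={a:-, c:-; rest ⊤}
  B3:  IN={a:-, c:-; rest ⊤}  OUT={a:-, c:-, d:-; rest ⊤}
  B4:  IN={a:-, c:-, d:-; rest ⊤}  OUT={a:-, c:-, d:-, e:+, f:-; rest ⊤}
  B5:  IN={a:-, c:-, d:-, e:+, f:-; rest ⊤}  OUT={a:-, b:+, c:-, d:-, e:+, f:-; rest ⊤}
  B6:  IN={a:-, b:+, c:-, d:-, e:+, f:-; rest ⊤}  OUT={a:-, b:+, c:-, d:+, e:+, f:-; rest ⊤}
  B7:  IN={a:-, c:-; rest ⊤}  OUT={c:-, d:-; rest ⊤}

Merge at B3: IN[B3] = OUT[B2] = {a: -, b: ⊤, c: -, d: ⊤, e: ⊤, f: ⊤}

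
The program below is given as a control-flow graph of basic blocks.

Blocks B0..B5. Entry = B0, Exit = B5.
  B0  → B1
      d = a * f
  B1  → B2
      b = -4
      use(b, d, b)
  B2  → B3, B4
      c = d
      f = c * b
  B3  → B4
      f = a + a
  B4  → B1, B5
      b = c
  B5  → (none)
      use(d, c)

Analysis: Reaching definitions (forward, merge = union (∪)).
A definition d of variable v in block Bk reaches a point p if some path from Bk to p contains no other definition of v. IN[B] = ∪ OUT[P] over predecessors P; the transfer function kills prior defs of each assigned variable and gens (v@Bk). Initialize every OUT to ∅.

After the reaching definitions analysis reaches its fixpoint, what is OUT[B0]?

Answer: {d@B0}

Derivation:
Fixpoint table:
  B0: | IN={} | OUT={d@B0}
  B1: | IN={b@B4, c@B2, d@B0, f@B2, f@B3} | OUT={b@B1, c@B2, d@B0, f@B2, f@B3}
  B2: | IN={b@B1, c@B2, d@B0, f@B2, f@B3} | OUT={b@B1, c@B2, d@B0, f@B2}
  B3: | IN={b@B1, c@B2, d@B0, f@B2} | OUT={b@B1, c@B2, d@B0, f@B3}
  B4: | IN={b@B1, c@B2, d@B0, f@B2, f@B3} | OUT={b@B4, c@B2, d@B0, f@B2, f@B3}
  B5: | IN={b@B4, c@B2, d@B0, f@B2, f@B3} | OUT={b@B4, c@B2, d@B0, f@B2, f@B3}

B0 is the boundary node: IN[B0] = {}
Applying B0's transfer function to that IN value gives OUT[B0] (row B0 above).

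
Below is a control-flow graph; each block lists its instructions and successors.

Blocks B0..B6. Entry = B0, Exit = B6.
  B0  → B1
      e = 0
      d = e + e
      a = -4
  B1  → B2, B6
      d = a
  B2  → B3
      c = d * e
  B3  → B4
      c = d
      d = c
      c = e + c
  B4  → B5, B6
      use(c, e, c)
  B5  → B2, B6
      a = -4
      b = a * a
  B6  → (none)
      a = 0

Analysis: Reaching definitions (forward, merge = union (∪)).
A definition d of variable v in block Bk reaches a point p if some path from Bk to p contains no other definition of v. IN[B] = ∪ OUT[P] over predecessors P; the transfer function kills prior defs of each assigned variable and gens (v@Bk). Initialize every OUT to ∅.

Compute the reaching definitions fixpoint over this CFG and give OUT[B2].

Answer: {a@B0, a@B5, b@B5, c@B2, d@B1, d@B3, e@B0}

Working:
Fixpoint table:
  B0:   IN={}   OUT={a@B0, d@B0, e@B0}
  B1:   IN={a@B0, d@B0, e@B0}   OUT={a@B0, d@B1, e@B0}
  B2:   IN={a@B0, a@B5, b@B5, c@B3, d@B1, d@B3, e@B0}   OUT={a@B0, a@B5, b@B5, c@B2, d@B1, d@B3, e@B0}
  B3:   IN={a@B0, a@B5, b@B5, c@B2, d@B1, d@B3, e@B0}   OUT={a@B0, a@B5, b@B5, c@B3, d@B3, e@B0}
  B4:   IN={a@B0, a@B5, b@B5, c@B3, d@B3, e@B0}   OUT={a@B0, a@B5, b@B5, c@B3, d@B3, e@B0}
  B5:   IN={a@B0, a@B5, b@B5, c@B3, d@B3, e@B0}   OUT={a@B5, b@B5, c@B3, d@B3, e@B0}
  B6:   IN={a@B0, a@B5, b@B5, c@B3, d@B1, d@B3, e@B0}   OUT={a@B6, b@B5, c@B3, d@B1, d@B3, e@B0}

Merge at B2: IN[B2] = OUT[B1] ⊔ OUT[B5] = {a@B0, a@B5, b@B5, c@B3, d@B1, d@B3, e@B0}
Applying B2's transfer function to that IN value gives OUT[B2] (row B2 above).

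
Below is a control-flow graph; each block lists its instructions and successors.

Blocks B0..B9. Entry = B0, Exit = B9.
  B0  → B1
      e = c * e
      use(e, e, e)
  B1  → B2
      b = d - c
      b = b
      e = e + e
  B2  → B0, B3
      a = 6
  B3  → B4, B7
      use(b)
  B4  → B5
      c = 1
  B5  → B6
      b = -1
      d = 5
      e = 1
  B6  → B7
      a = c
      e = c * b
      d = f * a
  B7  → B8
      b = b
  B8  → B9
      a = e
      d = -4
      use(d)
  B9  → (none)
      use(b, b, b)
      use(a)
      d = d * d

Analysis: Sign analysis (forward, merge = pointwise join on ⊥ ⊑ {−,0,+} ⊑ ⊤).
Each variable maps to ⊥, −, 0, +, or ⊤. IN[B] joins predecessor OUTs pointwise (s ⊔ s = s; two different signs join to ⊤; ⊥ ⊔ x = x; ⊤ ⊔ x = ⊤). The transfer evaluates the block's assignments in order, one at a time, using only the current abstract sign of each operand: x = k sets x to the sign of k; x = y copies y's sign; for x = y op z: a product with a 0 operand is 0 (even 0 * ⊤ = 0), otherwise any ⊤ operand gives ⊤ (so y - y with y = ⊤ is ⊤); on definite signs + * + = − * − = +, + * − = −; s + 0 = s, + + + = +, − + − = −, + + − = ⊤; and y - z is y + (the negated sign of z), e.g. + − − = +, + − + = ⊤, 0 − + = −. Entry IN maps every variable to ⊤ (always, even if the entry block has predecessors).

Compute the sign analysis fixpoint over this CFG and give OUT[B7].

Per-block solution:
  B0:   IN=(all ⊤)   OUT=(all ⊤)
  B1:   IN=(all ⊤)   OUT=(all ⊤)
  B2:   IN=(all ⊤)   OUT={a:+; rest ⊤}
  B3:   IN={a:+; rest ⊤}   OUT={a:+; rest ⊤}
  B4:   IN={a:+; rest ⊤}   OUT={a:+, c:+; rest ⊤}
  B5:   IN={a:+, c:+; rest ⊤}   OUT={a:+, b:-, c:+, d:+, e:+; rest ⊤}
  B6:   IN={a:+, b:-, c:+, d:+, e:+; rest ⊤}   OUT={a:+, b:-, c:+, e:-; rest ⊤}
  B7:   IN={a:+; rest ⊤}   OUT={a:+; rest ⊤}
  B8:   IN={a:+; rest ⊤}   OUT={d:-; rest ⊤}
  B9:   IN={d:-; rest ⊤}   OUT={d:+; rest ⊤}

Merge at B7: IN[B7] = OUT[B3] ⊔ OUT[B6] = {a: +, b: ⊤, c: ⊤, d: ⊤, e: ⊤, f: ⊤}
Applying B7's transfer function to that IN value gives OUT[B7] (row B7 above).

Answer: {a: +, b: ⊤, c: ⊤, d: ⊤, e: ⊤, f: ⊤}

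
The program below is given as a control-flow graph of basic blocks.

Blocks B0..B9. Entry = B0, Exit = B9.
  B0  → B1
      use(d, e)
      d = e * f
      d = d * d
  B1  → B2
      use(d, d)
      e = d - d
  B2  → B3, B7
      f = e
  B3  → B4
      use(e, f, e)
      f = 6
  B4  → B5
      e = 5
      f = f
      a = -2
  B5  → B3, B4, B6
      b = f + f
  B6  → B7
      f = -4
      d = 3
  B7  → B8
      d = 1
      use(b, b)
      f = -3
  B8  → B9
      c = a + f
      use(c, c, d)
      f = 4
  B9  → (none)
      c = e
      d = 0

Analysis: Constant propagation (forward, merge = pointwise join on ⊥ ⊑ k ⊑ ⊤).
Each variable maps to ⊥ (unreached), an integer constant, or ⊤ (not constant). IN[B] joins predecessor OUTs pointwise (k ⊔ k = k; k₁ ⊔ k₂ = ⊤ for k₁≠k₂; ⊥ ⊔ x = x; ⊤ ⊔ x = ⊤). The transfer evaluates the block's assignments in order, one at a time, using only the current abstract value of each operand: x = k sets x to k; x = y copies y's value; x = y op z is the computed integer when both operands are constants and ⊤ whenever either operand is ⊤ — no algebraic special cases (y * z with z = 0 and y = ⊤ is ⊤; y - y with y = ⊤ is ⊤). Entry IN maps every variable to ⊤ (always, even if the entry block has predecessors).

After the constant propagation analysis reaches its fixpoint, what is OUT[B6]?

Answer: {a: -2, b: 12, c: ⊤, d: 3, e: 5, f: -4}

Derivation:
Converged values:
  B0:  IN=(all ⊤)  OUT=(all ⊤)
  B1:  IN=(all ⊤)  OUT=(all ⊤)
  B2:  IN=(all ⊤)  OUT=(all ⊤)
  B3:  IN=(all ⊤)  OUT={f:6; rest ⊤}
  B4:  IN={f:6; rest ⊤}  OUT={a:-2, e:5, f:6; rest ⊤}
  B5:  IN={a:-2, e:5, f:6; rest ⊤}  OUT={a:-2, b:12, e:5, f:6; rest ⊤}
  B6:  IN={a:-2, b:12, e:5, f:6; rest ⊤}  OUT={a:-2, b:12, d:3, e:5, f:-4; rest ⊤}
  B7:  IN=(all ⊤)  OUT={d:1, f:-3; rest ⊤}
  B8:  IN={d:1, f:-3; rest ⊤}  OUT={d:1, f:4; rest ⊤}
  B9:  IN={d:1, f:4; rest ⊤}  OUT={d:0, f:4; rest ⊤}

Merge at B6: IN[B6] = OUT[B5] = {a: -2, b: 12, c: ⊤, d: ⊤, e: 5, f: 6}
Applying B6's transfer function to that IN value gives OUT[B6] (row B6 above).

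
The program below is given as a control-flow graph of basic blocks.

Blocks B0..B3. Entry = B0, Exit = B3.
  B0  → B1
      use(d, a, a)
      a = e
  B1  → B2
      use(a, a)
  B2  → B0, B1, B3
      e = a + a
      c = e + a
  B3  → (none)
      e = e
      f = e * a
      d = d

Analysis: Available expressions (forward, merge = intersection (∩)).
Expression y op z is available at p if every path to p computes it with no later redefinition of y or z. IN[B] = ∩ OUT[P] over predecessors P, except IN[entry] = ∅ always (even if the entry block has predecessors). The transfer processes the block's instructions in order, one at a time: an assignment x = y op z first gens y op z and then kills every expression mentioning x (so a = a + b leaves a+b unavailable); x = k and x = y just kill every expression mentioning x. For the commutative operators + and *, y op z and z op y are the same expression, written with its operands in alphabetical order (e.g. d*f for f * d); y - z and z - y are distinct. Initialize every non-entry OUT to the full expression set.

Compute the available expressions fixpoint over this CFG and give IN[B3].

Fixpoint table:
  B0:   IN={}   OUT={}
  B1:   IN={}   OUT={}
  B2:   IN={}   OUT={a+a, a+e}
  B3:   IN={a+a, a+e}   OUT={a*e, a+a}

Merge at B3: IN[B3] = OUT[B2] = {a+a, a+e}

Answer: {a+a, a+e}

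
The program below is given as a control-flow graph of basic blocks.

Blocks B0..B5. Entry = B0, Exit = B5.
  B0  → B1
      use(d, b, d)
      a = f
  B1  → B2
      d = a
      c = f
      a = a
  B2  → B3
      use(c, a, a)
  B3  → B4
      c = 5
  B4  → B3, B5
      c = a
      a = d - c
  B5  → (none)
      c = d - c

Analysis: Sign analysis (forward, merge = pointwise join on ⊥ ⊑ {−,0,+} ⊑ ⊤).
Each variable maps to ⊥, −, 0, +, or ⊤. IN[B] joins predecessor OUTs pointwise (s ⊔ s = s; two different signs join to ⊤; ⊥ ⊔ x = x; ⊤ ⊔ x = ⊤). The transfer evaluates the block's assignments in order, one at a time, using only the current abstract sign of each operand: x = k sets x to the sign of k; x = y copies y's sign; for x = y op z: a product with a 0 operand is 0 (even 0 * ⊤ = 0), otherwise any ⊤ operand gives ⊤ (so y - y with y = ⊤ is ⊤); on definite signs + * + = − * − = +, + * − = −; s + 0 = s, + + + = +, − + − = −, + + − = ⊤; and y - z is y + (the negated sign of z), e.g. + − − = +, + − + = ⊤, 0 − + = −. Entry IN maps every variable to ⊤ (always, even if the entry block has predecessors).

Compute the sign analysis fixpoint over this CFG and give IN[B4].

Answer: {a: ⊤, b: ⊤, c: +, d: ⊤, e: ⊤, f: ⊤}

Derivation:
Converged values:
  B0:   IN=(all ⊤)   OUT=(all ⊤)
  B1:   IN=(all ⊤)   OUT=(all ⊤)
  B2:   IN=(all ⊤)   OUT=(all ⊤)
  B3:   IN=(all ⊤)   OUT={c:+; rest ⊤}
  B4:   IN={c:+; rest ⊤}   OUT=(all ⊤)
  B5:   IN=(all ⊤)   OUT=(all ⊤)

Merge at B4: IN[B4] = OUT[B3] = {a: ⊤, b: ⊤, c: +, d: ⊤, e: ⊤, f: ⊤}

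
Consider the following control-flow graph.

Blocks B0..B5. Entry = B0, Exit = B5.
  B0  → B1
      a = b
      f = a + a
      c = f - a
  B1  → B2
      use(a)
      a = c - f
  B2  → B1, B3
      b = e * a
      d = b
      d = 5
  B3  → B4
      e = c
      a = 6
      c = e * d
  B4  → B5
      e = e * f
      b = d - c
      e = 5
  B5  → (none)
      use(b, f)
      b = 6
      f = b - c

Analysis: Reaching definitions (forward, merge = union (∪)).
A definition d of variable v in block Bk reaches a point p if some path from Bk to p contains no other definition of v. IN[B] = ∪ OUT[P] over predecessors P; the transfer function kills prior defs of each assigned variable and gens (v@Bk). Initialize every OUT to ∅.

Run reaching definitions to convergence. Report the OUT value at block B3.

Per-block solution:
  B0:   IN={}   OUT={a@B0, c@B0, f@B0}
  B1:   IN={a@B0, a@B1, b@B2, c@B0, d@B2, f@B0}   OUT={a@B1, b@B2, c@B0, d@B2, f@B0}
  B2:   IN={a@B1, b@B2, c@B0, d@B2, f@B0}   OUT={a@B1, b@B2, c@B0, d@B2, f@B0}
  B3:   IN={a@B1, b@B2, c@B0, d@B2, f@B0}   OUT={a@B3, b@B2, c@B3, d@B2, e@B3, f@B0}
  B4:   IN={a@B3, b@B2, c@B3, d@B2, e@B3, f@B0}   OUT={a@B3, b@B4, c@B3, d@B2, e@B4, f@B0}
  B5:   IN={a@B3, b@B4, c@B3, d@B2, e@B4, f@B0}   OUT={a@B3, b@B5, c@B3, d@B2, e@B4, f@B5}

Merge at B3: IN[B3] = OUT[B2] = {a@B1, b@B2, c@B0, d@B2, f@B0}
Applying B3's transfer function to that IN value gives OUT[B3] (row B3 above).

Answer: {a@B3, b@B2, c@B3, d@B2, e@B3, f@B0}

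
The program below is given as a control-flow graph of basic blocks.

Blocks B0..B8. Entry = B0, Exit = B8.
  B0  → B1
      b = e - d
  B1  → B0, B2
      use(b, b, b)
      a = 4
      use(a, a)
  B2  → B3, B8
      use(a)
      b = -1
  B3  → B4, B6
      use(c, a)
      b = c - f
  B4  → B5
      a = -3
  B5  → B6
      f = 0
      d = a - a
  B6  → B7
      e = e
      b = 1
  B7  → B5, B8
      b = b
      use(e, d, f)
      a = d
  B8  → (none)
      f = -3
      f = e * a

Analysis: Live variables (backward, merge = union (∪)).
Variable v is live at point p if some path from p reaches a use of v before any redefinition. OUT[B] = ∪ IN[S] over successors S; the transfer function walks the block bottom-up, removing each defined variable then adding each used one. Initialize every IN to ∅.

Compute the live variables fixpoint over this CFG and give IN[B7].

Per-block solution:
  B0:  IN={c, d, e, f}  OUT={b, c, d, e, f}
  B1:  IN={b, c, d, e, f}  OUT={a, c, d, e, f}
  B2:  IN={a, c, d, e, f}  OUT={a, c, d, e, f}
  B3:  IN={a, c, d, e, f}  OUT={d, e, f}
  B4:  IN={e}  OUT={a, e}
  B5:  IN={a, e}  OUT={d, e, f}
  B6:  IN={d, e, f}  OUT={b, d, e, f}
  B7:  IN={b, d, e, f}  OUT={a, e}
  B8:  IN={a, e}  OUT={}

Merge at B7: OUT[B7] = IN[B5] ⊔ IN[B8] = {a, e}
Applying B7's transfer function to that OUT value gives IN[B7] (row B7 above).

Answer: {b, d, e, f}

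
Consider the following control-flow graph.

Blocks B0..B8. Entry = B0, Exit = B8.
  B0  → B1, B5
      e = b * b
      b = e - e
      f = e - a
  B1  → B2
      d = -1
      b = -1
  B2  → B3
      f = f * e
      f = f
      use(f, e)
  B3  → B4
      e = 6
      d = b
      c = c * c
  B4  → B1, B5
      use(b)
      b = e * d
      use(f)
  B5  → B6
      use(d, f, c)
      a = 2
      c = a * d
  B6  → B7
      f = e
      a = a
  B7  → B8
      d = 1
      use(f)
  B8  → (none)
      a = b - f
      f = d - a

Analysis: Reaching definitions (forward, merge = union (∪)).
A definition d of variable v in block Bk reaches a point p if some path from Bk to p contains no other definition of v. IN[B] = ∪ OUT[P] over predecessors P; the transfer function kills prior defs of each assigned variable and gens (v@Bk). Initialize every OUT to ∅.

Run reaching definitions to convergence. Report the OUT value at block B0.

Answer: {b@B0, e@B0, f@B0}

Derivation:
Converged values:
  B0:   IN={}   OUT={b@B0, e@B0, f@B0}
  B1:   IN={b@B0, b@B4, c@B3, d@B3, e@B0, e@B3, f@B0, f@B2}   OUT={b@B1, c@B3, d@B1, e@B0, e@B3, f@B0, f@B2}
  B2:   IN={b@B1, c@B3, d@B1, e@B0, e@B3, f@B0, f@B2}   OUT={b@B1, c@B3, d@B1, e@B0, e@B3, f@B2}
  B3:   IN={b@B1, c@B3, d@B1, e@B0, e@B3, f@B2}   OUT={b@B1, c@B3, d@B3, e@B3, f@B2}
  B4:   IN={b@B1, c@B3, d@B3, e@B3, f@B2}   OUT={b@B4, c@B3, d@B3, e@B3, f@B2}
  B5:   IN={b@B0, b@B4, c@B3, d@B3, e@B0, e@B3, f@B0, f@B2}   OUT={a@B5, b@B0, b@B4, c@B5, d@B3, e@B0, e@B3, f@B0, f@B2}
  B6:   IN={a@B5, b@B0, b@B4, c@B5, d@B3, e@B0, e@B3, f@B0, f@B2}   OUT={a@B6, b@B0, b@B4, c@B5, d@B3, e@B0, e@B3, f@B6}
  B7:   IN={a@B6, b@B0, b@B4, c@B5, d@B3, e@B0, e@B3, f@B6}   OUT={a@B6, b@B0, b@B4, c@B5, d@B7, e@B0, e@B3, f@B6}
  B8:   IN={a@B6, b@B0, b@B4, c@B5, d@B7, e@B0, e@B3, f@B6}   OUT={a@B8, b@B0, b@B4, c@B5, d@B7, e@B0, e@B3, f@B8}

B0 is the boundary node: IN[B0] = {}
Applying B0's transfer function to that IN value gives OUT[B0] (row B0 above).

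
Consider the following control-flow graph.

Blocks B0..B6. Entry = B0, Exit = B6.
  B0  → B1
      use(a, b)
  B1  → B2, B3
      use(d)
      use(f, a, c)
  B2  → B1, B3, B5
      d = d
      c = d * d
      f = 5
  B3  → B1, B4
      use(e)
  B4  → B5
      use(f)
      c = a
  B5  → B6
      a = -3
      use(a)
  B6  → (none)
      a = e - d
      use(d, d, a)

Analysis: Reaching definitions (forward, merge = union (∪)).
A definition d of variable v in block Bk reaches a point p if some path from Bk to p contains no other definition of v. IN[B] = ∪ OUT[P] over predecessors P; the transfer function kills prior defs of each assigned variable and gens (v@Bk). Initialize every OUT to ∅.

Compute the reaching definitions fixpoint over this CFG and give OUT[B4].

Answer: {c@B4, d@B2, f@B2}

Working:
Fixpoint table:
  B0:   IN={}   OUT={}
  B1:   IN={c@B2, d@B2, f@B2}   OUT={c@B2, d@B2, f@B2}
  B2:   IN={c@B2, d@B2, f@B2}   OUT={c@B2, d@B2, f@B2}
  B3:   IN={c@B2, d@B2, f@B2}   OUT={c@B2, d@B2, f@B2}
  B4:   IN={c@B2, d@B2, f@B2}   OUT={c@B4, d@B2, f@B2}
  B5:   IN={c@B2, c@B4, d@B2, f@B2}   OUT={a@B5, c@B2, c@B4, d@B2, f@B2}
  B6:   IN={a@B5, c@B2, c@B4, d@B2, f@B2}   OUT={a@B6, c@B2, c@B4, d@B2, f@B2}

Merge at B4: IN[B4] = OUT[B3] = {c@B2, d@B2, f@B2}
Applying B4's transfer function to that IN value gives OUT[B4] (row B4 above).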